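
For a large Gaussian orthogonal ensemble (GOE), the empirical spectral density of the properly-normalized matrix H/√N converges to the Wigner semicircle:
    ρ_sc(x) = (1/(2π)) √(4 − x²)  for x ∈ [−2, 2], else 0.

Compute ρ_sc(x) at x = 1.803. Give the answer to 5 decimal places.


ρ_sc(x) = (1/(2π)) √(4 − x²). With x = 1.803:
  4 − x² = 4 − (1.803)² = 4 − 3.250809 = 0.749191.
  √(4 − x²) = 0.865558.
  1/(2π) = 0.159155.
  ρ_sc(1.803) = 0.159155 · 0.865558 = 0.137758.

Rounded to 5 decimal places: ρ_sc(1.803) ≈ 0.13776.


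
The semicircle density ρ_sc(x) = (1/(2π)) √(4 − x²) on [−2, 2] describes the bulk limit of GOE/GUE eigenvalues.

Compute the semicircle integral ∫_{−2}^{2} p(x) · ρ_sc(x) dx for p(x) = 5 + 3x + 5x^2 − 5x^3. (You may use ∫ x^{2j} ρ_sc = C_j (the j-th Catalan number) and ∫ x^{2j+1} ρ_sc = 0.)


Write p(x) = Σ a_i x^i, split into monomials and integrate each against ρ_sc separately.
Using ∫ x^{2j} ρ_sc = C_j = (1/(j+1)) C(2j, j) (Catalan numbers) and ∫ x^{2j+1} ρ_sc = 0 (odd monomials vanish by symmetry):
  i = 0 (even): a_0 · C_{0} = 5 · 1 = 5
  i = 1 (odd): ∫ x^1 ρ_sc = 0 (vanishes)
  i = 2 (even): a_2 · C_{1} = 5 · 1 = 5
  i = 3 (odd): ∫ x^3 ρ_sc = 0 (vanishes)

Summing the contributions: ∫_{−2}^{2} p(x) ρ_sc(x) dx = 5 + 5 = 10.


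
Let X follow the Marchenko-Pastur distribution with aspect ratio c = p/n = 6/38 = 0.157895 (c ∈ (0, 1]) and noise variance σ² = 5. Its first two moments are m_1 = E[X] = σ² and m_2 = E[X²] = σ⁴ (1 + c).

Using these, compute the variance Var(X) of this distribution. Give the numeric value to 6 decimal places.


m_1 = E[X] = σ² = 5, so m_1² = 25.
m_2 = E[X²] = σ⁴ (1 + c) = 25 · (1 + 0.157895) = 25 · 1.157895 = 28.947368.
(Note m_2 − m_1² simplifies to c · σ⁴ = 0.157895 · 25.)

Var(X) = m_2 − m_1² = 28.947368 − 25 = 3.947368.


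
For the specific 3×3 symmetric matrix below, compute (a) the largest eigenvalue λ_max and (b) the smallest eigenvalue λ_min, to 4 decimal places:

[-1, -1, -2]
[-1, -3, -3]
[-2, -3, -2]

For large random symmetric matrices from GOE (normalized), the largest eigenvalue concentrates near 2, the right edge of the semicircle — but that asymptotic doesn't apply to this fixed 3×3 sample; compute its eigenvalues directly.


Since M is real symmetric, all three eigenvalues are real; they are the roots of det(λI − M) = λ³ − (tr M) λ² + s λ − det M, where s is the sum of the principal 2×2 minors.
tr M = -1 + (-3) + (-2) = -6.
s = ((-1)·(-3) − (-1)²) + ((-1)·(-2) − (-2)²) + ((-3)·(-2) − (-3)²) = 2 + (-2) + (-3) = -3.
det M (expand along row 1) = (-1)·(-3) − (-1)·(-4) + (-2)·(-3) = 5.
Characteristic polynomial: λ³ + 6λ² − 3λ − 5 = 0.
Substitute λ = y + (tr M)/3 = y − 2.000000 to remove the quadratic term: y³ + p·y + q = 0 with p = s − (tr M)²/3 = -15.000000 and q = −2(tr M)³/27 + (tr M)·s/3 − det M = 17.000000.
Three real roots ⇒ use the trigonometric (Viète) form: r = 2√(−p/3) = 4.472136, φ = arccos(3q/(p·r)) = arccos(-0.760263) = 2.434514 rad.
y_k = r·cos(φ/3 − 2πk/3) for k = 0, 1, 2 gives y = 3.078653, 1.269841, -4.348494.
λ_k = y_k − 2.000000 gives λ = 1.0787, -0.7302, -6.3485 (check: the sum is -6.0000 = tr M).

Hence λ_max = 1.0787 and λ_min = -6.3485.


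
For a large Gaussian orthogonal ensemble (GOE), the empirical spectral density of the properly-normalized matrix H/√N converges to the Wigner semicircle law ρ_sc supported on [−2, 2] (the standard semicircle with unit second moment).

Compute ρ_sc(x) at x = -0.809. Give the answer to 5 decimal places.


ρ_sc(x) = (1/(2π)) √(4 − x²). With x = -0.809:
  4 − x² = 4 − (-0.809)² = 4 − 0.654481 = 3.345519.
  √(4 − x²) = 1.829076.
  1/(2π) = 0.159155.
  ρ_sc(-0.809) = 0.159155 · 1.829076 = 0.291106.

Rounded to 5 decimal places: ρ_sc(-0.809) ≈ 0.29111.


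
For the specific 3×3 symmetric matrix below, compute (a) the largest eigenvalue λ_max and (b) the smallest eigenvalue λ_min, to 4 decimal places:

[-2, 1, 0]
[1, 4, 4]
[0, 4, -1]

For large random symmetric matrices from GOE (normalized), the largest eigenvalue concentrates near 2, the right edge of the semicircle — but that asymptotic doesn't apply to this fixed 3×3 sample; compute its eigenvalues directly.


Since M is real symmetric, all three eigenvalues are real; they are the roots of det(λI − M) = λ³ − (tr M) λ² + s λ − det M, where s is the sum of the principal 2×2 minors.
tr M = -2 + 4 + (-1) = 1.
s = ((-2)·4 − 1²) + ((-2)·(-1) − 0²) + (4·(-1) − 4²) = -9 + 2 + (-20) = -27.
det M (expand along row 1) = (-2)·(-20) − 1·(-1) + 0·4 = 41.
Characteristic polynomial: λ³ − λ² − 27λ − 41 = 0.
Substitute λ = y + (tr M)/3 = y + 0.333333 to remove the quadratic term: y³ + p·y + q = 0 with p = s − (tr M)²/3 = -27.333333 and q = −2(tr M)³/27 + (tr M)·s/3 − det M = -50.074074.
Three real roots ⇒ use the trigonometric (Viète) form: r = 2√(−p/3) = 6.036923, φ = arccos(3q/(p·r)) = arccos(0.910387) = 0.426579 rad.
y_k = r·cos(φ/3 − 2πk/3) for k = 0, 1, 2 gives y = 5.975996, -2.247098, -3.728898.
λ_k = y_k + 0.333333 gives λ = 6.3093, -1.9138, -3.3956 (check: the sum is 1.0000 = tr M).

Hence λ_max = 6.3093 and λ_min = -3.3956.


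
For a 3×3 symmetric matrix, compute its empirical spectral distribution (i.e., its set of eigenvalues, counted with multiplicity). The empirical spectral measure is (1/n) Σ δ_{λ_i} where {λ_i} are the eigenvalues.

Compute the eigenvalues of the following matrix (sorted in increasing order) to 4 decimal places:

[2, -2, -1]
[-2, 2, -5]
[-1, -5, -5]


Since M is real symmetric, all three eigenvalues are real; they are the roots of det(λI − M) = λ³ − (tr M) λ² + s λ − det M, where s is the sum of the principal 2×2 minors.
tr M = 2 + 2 + (-5) = -1.
s = (2·2 − (-2)²) + (2·(-5) − (-1)²) + (2·(-5) − (-5)²) = 0 + (-11) + (-35) = -46.
det M (expand along row 1) = 2·(-35) − (-2)·5 + (-1)·12 = -72.
Characteristic polynomial: λ³ + λ² − 46λ + 72 = 0.
Substitute λ = y + (tr M)/3 = y − 0.333333 to remove the quadratic term: y³ + p·y + q = 0 with p = s − (tr M)²/3 = -46.333333 and q = −2(tr M)³/27 + (tr M)·s/3 − det M = 87.407407.
Three real roots ⇒ use the trigonometric (Viète) form: r = 2√(−p/3) = 7.859884, φ = arccos(3q/(p·r)) = arccos(-0.720045) = 2.374664 rad.
y_k = r·cos(φ/3 − 2πk/3) for k = 0, 1, 2 gives y = 5.523456, 2.080989, -7.604445.
λ_k = y_k − 0.333333 gives λ = 5.1901, 1.7477, -7.9378 (check: the sum is -1.0000 = tr M).

Eigenvalues sorted in increasing order: [-7.9378, 1.7477, 5.1901].


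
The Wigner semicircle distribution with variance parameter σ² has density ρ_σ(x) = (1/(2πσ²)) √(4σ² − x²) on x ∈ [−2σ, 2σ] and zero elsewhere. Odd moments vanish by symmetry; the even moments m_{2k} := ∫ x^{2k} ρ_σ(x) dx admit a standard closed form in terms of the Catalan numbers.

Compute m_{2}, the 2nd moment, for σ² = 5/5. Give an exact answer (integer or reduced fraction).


By the scaled semicircle moment identity, m_{2k} = σ^{2k} · C_k with k = 1.
C_1 = (1/(k+1)) · C(2k, k) = (1/2) · C(2, 1) = (1/2) · 2 = 1.
σ^{2k} = (σ²)^k = (5/5)^1 = 1.

Therefore m_{2} = σ^{2} · C_1 = 1 · 1 = 1.


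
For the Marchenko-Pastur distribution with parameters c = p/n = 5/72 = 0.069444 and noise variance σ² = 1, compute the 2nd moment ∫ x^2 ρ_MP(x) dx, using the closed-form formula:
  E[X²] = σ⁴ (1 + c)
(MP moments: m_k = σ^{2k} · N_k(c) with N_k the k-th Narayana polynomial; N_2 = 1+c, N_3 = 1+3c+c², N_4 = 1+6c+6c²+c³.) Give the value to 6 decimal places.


E[X²] = σ⁴ (1 + c) (second MP moment). With σ² = 1 (so σ⁴ = 1) and c = 5/72 = 0.069444: E[X²] = 1 · (1 + 0.069444) = 1 · 1.069444.

So E[X^2] = 1.069444.


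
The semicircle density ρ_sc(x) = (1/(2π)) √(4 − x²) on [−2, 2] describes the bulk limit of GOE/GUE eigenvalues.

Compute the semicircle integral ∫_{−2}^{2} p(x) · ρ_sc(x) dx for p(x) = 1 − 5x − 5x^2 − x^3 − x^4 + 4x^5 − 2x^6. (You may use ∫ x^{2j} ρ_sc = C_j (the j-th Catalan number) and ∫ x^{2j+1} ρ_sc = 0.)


Write p(x) = Σ a_i x^i, split into monomials and integrate each against ρ_sc separately.
Using ∫ x^{2j} ρ_sc = C_j = (1/(j+1)) C(2j, j) (Catalan numbers) and ∫ x^{2j+1} ρ_sc = 0 (odd monomials vanish by symmetry):
  i = 0 (even): a_0 · C_{0} = 1 · 1 = 1
  i = 1 (odd): ∫ x^1 ρ_sc = 0 (vanishes)
  i = 2 (even): a_2 · C_{1} = -5 · 1 = -5
  i = 3 (odd): ∫ x^3 ρ_sc = 0 (vanishes)
  i = 4 (even): a_4 · C_{2} = -1 · 2 = -2
  i = 5 (odd): ∫ x^5 ρ_sc = 0 (vanishes)
  i = 6 (even): a_6 · C_{3} = -2 · 5 = -10

Summing the contributions: ∫_{−2}^{2} p(x) ρ_sc(x) dx = 1 + (-5) + (-2) + (-10) = -16.


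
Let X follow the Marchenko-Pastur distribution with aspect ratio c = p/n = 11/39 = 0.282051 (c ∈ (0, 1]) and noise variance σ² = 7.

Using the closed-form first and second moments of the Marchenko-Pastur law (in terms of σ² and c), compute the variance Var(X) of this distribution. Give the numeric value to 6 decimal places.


Recall the MP moments m_1 = E[X] = σ² and m_2 = E[X²] = σ⁴ (1 + c).
m_1 = E[X] = σ² = 7, so m_1² = 49.
m_2 = E[X²] = σ⁴ (1 + c) = 49 · (1 + 0.282051) = 49 · 1.282051 = 62.820513.
(Note m_2 − m_1² simplifies to c · σ⁴ = 0.282051 · 49.)

Var(X) = m_2 − m_1² = 62.820513 − 49 = 13.820513.


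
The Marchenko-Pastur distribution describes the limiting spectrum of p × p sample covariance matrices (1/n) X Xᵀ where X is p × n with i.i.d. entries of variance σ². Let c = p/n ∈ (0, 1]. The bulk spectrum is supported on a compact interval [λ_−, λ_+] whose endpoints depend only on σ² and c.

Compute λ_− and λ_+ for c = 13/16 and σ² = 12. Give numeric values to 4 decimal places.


c = 13/16 = 0.812500; √c = 0.901388.
λ_− = σ² (1 − √c)² = 12 · (1 − 0.901388)² = 12 · (0.098612)² = 0.116692.
λ_+ = σ² (1 + √c)² = 12 · (1 + 0.901388)² = 12 · (1.901388)² = 43.383308.

Rounded to 4 decimal places: λ_− ≈ 0.1167, λ_+ ≈ 43.3833.


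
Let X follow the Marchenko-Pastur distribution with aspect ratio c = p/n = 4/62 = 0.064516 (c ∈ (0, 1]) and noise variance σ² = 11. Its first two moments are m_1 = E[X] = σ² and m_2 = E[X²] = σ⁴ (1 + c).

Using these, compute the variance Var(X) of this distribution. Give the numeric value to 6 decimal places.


m_1 = E[X] = σ² = 11, so m_1² = 121.
m_2 = E[X²] = σ⁴ (1 + c) = 121 · (1 + 0.064516) = 121 · 1.064516 = 128.806452.
(Note m_2 − m_1² simplifies to c · σ⁴ = 0.064516 · 121.)

Var(X) = m_2 − m_1² = 128.806452 − 121 = 7.806452.


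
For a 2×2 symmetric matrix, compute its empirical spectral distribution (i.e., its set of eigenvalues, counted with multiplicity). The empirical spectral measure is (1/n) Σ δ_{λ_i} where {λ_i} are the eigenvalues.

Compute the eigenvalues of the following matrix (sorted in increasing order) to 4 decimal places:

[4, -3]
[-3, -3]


Since M is real symmetric, both eigenvalues are real; they are the roots of det(λI − M) = λ² − (tr M) λ + det M.
tr M = 4 + (-3) = 1.
det M = 4·(-3) − (-3)² = -12 − 9 = -21.
Characteristic polynomial: λ² − λ − 21 = 0.
Discriminant Δ = (tr M)² − 4·det M = 1 − (-84) = 85; √Δ = 9.219544.
λ = (tr M ± √Δ)/2 = (1 ± 9.219544)/2, giving (tr M − √Δ)/2 = -4.1098 and (tr M + √Δ)/2 = 5.1098.

Eigenvalues sorted in increasing order: [-4.1098, 5.1098].


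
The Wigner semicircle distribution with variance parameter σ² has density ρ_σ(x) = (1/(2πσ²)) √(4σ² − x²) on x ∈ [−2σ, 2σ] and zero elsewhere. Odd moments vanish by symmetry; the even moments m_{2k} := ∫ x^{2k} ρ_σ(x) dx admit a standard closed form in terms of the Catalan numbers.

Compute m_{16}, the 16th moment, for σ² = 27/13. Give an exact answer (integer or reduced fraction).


By the scaled semicircle moment identity, m_{2k} = σ^{2k} · C_k with k = 8.
C_8 = (1/(k+1)) · C(2k, k) = (1/9) · C(16, 8) = (1/9) · 12870 = 1430.
σ^{2k} = (σ²)^k = (27/13)^8 = 282429536481/815730721.

Therefore m_{16} = σ^{16} · C_8 = (282429536481/815730721) · 1430 = 31067249012910/62748517.


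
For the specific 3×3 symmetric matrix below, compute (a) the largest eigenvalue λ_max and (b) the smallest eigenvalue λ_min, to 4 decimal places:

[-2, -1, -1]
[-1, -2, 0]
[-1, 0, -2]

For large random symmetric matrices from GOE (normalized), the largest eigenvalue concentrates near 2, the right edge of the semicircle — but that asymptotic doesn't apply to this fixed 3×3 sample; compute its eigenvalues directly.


Since M is real symmetric, all three eigenvalues are real; they are the roots of det(λI − M) = λ³ − (tr M) λ² + s λ − det M, where s is the sum of the principal 2×2 minors.
tr M = -2 + (-2) + (-2) = -6.
s = ((-2)·(-2) − (-1)²) + ((-2)·(-2) − (-1)²) + ((-2)·(-2) − 0²) = 3 + 3 + 4 = 10.
det M (expand along row 1) = (-2)·4 − (-1)·2 + (-1)·(-2) = -4.
Characteristic polynomial: λ³ + 6λ² + 10λ + 4 = 0.
Substitute λ = y + (tr M)/3 = y − 2.000000 to remove the quadratic term: y³ + p·y + q = 0 with p = s − (tr M)²/3 = -2.000000 and q = −2(tr M)³/27 + (tr M)·s/3 − det M = 0.000000.
Three real roots ⇒ use the trigonometric (Viète) form: r = 2√(−p/3) = 1.632993, φ = arccos(3q/(p·r)) = arccos(0.000000) = 1.570796 rad.
y_k = r·cos(φ/3 − 2πk/3) for k = 0, 1, 2 gives y = 1.414214, 0.000000, -1.414214.
λ_k = y_k − 2.000000 gives λ = -0.5858, -2.0000, -3.4142 (check: the sum is -6.0000 = tr M).

Hence λ_max = -0.5858 and λ_min = -3.4142.


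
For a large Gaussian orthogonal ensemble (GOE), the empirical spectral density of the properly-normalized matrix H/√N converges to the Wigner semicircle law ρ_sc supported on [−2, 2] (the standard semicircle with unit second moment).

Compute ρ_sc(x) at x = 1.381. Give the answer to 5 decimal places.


ρ_sc(x) = (1/(2π)) √(4 − x²). With x = 1.381:
  4 − x² = 4 − (1.381)² = 4 − 1.907161 = 2.092839.
  √(4 − x²) = 1.446665.
  1/(2π) = 0.159155.
  ρ_sc(1.381) = 0.159155 · 1.446665 = 0.230244.

Rounded to 5 decimal places: ρ_sc(1.381) ≈ 0.23024.


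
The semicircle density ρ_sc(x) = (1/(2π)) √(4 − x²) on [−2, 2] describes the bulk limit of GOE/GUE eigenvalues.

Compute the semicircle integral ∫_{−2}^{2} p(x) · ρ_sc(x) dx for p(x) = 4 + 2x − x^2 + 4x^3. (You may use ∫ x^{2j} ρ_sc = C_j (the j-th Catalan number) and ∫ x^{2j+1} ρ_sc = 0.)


Write p(x) = Σ a_i x^i, split into monomials and integrate each against ρ_sc separately.
Using ∫ x^{2j} ρ_sc = C_j = (1/(j+1)) C(2j, j) (Catalan numbers) and ∫ x^{2j+1} ρ_sc = 0 (odd monomials vanish by symmetry):
  i = 0 (even): a_0 · C_{0} = 4 · 1 = 4
  i = 1 (odd): ∫ x^1 ρ_sc = 0 (vanishes)
  i = 2 (even): a_2 · C_{1} = -1 · 1 = -1
  i = 3 (odd): ∫ x^3 ρ_sc = 0 (vanishes)

Summing the contributions: ∫_{−2}^{2} p(x) ρ_sc(x) dx = 4 + (-1) = 3.


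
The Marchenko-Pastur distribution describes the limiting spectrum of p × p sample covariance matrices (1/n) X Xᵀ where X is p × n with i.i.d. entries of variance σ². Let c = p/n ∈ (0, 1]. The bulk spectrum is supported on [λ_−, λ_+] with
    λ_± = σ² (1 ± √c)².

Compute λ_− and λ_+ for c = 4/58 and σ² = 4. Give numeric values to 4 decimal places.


c = 4/58 = 0.068966; √c = 0.262613.
λ_− = σ² (1 − √c)² = 4 · (1 − 0.262613)² = 4 · (0.737387)² = 2.174959.
λ_+ = σ² (1 + √c)² = 4 · (1 + 0.262613)² = 4 · (1.262613)² = 6.376765.

Rounded to 4 decimal places: λ_− ≈ 2.1750, λ_+ ≈ 6.3768.


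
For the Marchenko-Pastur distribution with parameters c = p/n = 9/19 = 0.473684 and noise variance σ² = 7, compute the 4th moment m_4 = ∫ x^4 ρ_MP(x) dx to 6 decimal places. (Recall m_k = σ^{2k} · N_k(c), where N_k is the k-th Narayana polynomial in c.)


E[X⁴] = σ⁸ (1 + 6c + 6c² + c³) (fourth MP moment). With σ² = 7 (so σ⁸ = 2401) and c = 9/19 = 0.473684: E[X⁴] = 2401 · (1 + 6·0.473684 + 6·(0.473684)² + (0.473684)³) = 2401 · 5.294649.

So E[X^4] = 12712.453127.


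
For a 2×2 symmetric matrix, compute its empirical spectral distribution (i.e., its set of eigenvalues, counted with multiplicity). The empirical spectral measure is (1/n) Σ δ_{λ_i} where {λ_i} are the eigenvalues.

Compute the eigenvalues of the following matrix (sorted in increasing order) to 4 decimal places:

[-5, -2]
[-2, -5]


Since M is real symmetric, both eigenvalues are real; they are the roots of det(λI − M) = λ² − (tr M) λ + det M.
tr M = -5 + (-5) = -10.
det M = (-5)·(-5) − (-2)² = 25 − 4 = 21.
Characteristic polynomial: λ² + 10λ + 21 = 0.
Discriminant Δ = (tr M)² − 4·det M = 100 − 84 = 16; √Δ = 4.000000.
λ = (tr M ± √Δ)/2 = (-10 ± 4.000000)/2, giving (tr M − √Δ)/2 = -7.0000 and (tr M + √Δ)/2 = -3.0000.

Eigenvalues sorted in increasing order: [-7.0000, -3.0000].


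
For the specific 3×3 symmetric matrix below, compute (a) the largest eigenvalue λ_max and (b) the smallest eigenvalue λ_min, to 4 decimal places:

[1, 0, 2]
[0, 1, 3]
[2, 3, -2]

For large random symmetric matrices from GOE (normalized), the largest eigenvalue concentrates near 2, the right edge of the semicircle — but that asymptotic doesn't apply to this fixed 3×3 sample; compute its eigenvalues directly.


Since M is real symmetric, all three eigenvalues are real; they are the roots of det(λI − M) = λ³ − (tr M) λ² + s λ − det M, where s is the sum of the principal 2×2 minors.
tr M = 1 + 1 + (-2) = 0.
s = (1·1 − 0²) + (1·(-2) − 2²) + (1·(-2) − 3²) = 1 + (-6) + (-11) = -16.
det M (expand along row 1) = 1·(-11) − 0·(-6) + 2·(-2) = -15.
Characteristic polynomial: λ³ − 16λ + 15 = 0.
Substitute λ = y + (tr M)/3 = y + 0.000000 to remove the quadratic term: y³ + p·y + q = 0 with p = s − (tr M)²/3 = -16.000000 and q = −2(tr M)³/27 + (tr M)·s/3 − det M = 15.000000.
Three real roots ⇒ use the trigonometric (Viète) form: r = 2√(−p/3) = 4.618802, φ = arccos(3q/(p·r)) = arccos(-0.608924) = 2.225500 rad.
y_k = r·cos(φ/3 − 2πk/3) for k = 0, 1, 2 gives y = 3.405125, 1.000000, -4.405125.
λ_k = y_k + 0.000000 gives λ = 3.4051, 1.0000, -4.4051 (check: the sum is 0.0000 = tr M).

Hence λ_max = 3.4051 and λ_min = -4.4051.


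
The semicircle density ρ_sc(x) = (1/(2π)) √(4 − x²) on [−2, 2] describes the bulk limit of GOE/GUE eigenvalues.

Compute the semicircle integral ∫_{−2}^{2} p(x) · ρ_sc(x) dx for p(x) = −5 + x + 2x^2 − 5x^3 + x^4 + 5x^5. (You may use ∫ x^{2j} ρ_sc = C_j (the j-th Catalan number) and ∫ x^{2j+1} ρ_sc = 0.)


Write p(x) = Σ a_i x^i, split into monomials and integrate each against ρ_sc separately.
Using ∫ x^{2j} ρ_sc = C_j = (1/(j+1)) C(2j, j) (Catalan numbers) and ∫ x^{2j+1} ρ_sc = 0 (odd monomials vanish by symmetry):
  i = 0 (even): a_0 · C_{0} = -5 · 1 = -5
  i = 1 (odd): ∫ x^1 ρ_sc = 0 (vanishes)
  i = 2 (even): a_2 · C_{1} = 2 · 1 = 2
  i = 3 (odd): ∫ x^3 ρ_sc = 0 (vanishes)
  i = 4 (even): a_4 · C_{2} = 1 · 2 = 2
  i = 5 (odd): ∫ x^5 ρ_sc = 0 (vanishes)

Summing the contributions: ∫_{−2}^{2} p(x) ρ_sc(x) dx = (-5) + 2 + 2 = -1.


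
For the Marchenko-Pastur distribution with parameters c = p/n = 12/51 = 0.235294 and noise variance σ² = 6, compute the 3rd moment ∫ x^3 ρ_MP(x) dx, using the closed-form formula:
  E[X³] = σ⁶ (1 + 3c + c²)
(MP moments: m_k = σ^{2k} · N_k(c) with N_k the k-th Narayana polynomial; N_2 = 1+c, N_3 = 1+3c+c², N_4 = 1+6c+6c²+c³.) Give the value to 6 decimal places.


E[X³] = σ⁶ (1 + 3c + c²) (third MP moment). With σ² = 6 (so σ⁶ = 216) and c = 12/51 = 0.235294: E[X³] = 216 · (1 + 3·0.235294 + (0.235294)²) = 216 · 1.761246.

So E[X^3] = 380.429066.


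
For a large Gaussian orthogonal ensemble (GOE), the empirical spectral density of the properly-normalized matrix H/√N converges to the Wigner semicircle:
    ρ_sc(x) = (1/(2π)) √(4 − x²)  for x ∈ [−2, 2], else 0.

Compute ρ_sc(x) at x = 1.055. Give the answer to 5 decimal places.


ρ_sc(x) = (1/(2π)) √(4 − x²). With x = 1.055:
  4 − x² = 4 − (1.055)² = 4 − 1.113025 = 2.886975.
  √(4 − x²) = 1.699110.
  1/(2π) = 0.159155.
  ρ_sc(1.055) = 0.159155 · 1.699110 = 0.270422.

Rounded to 5 decimal places: ρ_sc(1.055) ≈ 0.27042.


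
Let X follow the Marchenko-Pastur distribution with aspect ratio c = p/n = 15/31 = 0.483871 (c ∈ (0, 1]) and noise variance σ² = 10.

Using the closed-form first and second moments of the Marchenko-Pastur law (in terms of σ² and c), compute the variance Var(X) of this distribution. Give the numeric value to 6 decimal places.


Recall the MP moments m_1 = E[X] = σ² and m_2 = E[X²] = σ⁴ (1 + c).
m_1 = E[X] = σ² = 10, so m_1² = 100.
m_2 = E[X²] = σ⁴ (1 + c) = 100 · (1 + 0.483871) = 100 · 1.483871 = 148.387097.
(Note m_2 − m_1² simplifies to c · σ⁴ = 0.483871 · 100.)

Var(X) = m_2 − m_1² = 148.387097 − 100 = 48.387097.


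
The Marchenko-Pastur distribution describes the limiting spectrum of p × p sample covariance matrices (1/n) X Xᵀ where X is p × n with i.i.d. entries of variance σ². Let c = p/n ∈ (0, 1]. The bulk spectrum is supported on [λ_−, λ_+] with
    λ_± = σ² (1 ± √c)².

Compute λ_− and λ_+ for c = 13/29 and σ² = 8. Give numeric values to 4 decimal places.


c = 13/29 = 0.448276; √c = 0.669534.
λ_− = σ² (1 − √c)² = 8 · (1 − 0.669534)² = 8 · (0.330466)² = 0.873662.
λ_+ = σ² (1 + √c)² = 8 · (1 + 0.669534)² = 8 · (1.669534)² = 22.298752.

Rounded to 4 decimal places: λ_− ≈ 0.8737, λ_+ ≈ 22.2988.


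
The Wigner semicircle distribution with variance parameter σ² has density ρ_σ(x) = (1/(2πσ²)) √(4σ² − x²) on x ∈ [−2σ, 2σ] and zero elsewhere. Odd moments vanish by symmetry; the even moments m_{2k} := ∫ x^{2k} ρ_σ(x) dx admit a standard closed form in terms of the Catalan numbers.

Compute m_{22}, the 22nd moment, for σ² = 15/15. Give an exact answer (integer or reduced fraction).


By the scaled semicircle moment identity, m_{2k} = σ^{2k} · C_k with k = 11.
C_11 = (1/(k+1)) · C(2k, k) = (1/12) · C(22, 11) = (1/12) · 705432 = 58786.
σ^{2k} = (σ²)^k = (15/15)^11 = 1.

Therefore m_{22} = σ^{22} · C_11 = 1 · 58786 = 58786.


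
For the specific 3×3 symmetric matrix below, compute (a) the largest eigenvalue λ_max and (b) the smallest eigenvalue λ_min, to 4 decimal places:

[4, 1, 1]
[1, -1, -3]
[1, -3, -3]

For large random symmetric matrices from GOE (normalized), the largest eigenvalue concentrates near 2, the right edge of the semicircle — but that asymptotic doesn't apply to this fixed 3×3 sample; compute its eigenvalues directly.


Since M is real symmetric, all three eigenvalues are real; they are the roots of det(λI − M) = λ³ − (tr M) λ² + s λ − det M, where s is the sum of the principal 2×2 minors.
tr M = 4 + (-1) + (-3) = 0.
s = (4·(-1) − 1²) + (4·(-3) − 1²) + ((-1)·(-3) − (-3)²) = -5 + (-13) + (-6) = -24.
det M (expand along row 1) = 4·(-6) − 1·0 + 1·(-2) = -26.
Characteristic polynomial: λ³ − 24λ + 26 = 0.
Substitute λ = y + (tr M)/3 = y + 0.000000 to remove the quadratic term: y³ + p·y + q = 0 with p = s − (tr M)²/3 = -24.000000 and q = −2(tr M)³/27 + (tr M)·s/3 − det M = 26.000000.
Three real roots ⇒ use the trigonometric (Viète) form: r = 2√(−p/3) = 5.656854, φ = arccos(3q/(p·r)) = arccos(-0.574524) = 2.182819 rad.
y_k = r·cos(φ/3 − 2πk/3) for k = 0, 1, 2 gives y = 4.224361, 1.146053, -5.370413.
λ_k = y_k + 0.000000 gives λ = 4.2244, 1.1461, -5.3704 (check: the sum is 0.0000 = tr M).

Hence λ_max = 4.2244 and λ_min = -5.3704.


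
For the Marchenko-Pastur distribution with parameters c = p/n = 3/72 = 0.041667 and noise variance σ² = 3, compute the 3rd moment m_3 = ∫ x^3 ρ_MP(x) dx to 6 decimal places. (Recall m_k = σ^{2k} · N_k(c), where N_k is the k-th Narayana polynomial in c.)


E[X³] = σ⁶ (1 + 3c + c²) (third MP moment). With σ² = 3 (so σ⁶ = 27) and c = 3/72 = 0.041667: E[X³] = 27 · (1 + 3·0.041667 + (0.041667)²) = 27 · 1.126736.

So E[X^3] = 30.421875.


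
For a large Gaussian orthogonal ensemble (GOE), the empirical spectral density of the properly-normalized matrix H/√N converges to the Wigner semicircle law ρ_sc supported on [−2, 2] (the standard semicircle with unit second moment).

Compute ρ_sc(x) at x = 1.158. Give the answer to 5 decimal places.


ρ_sc(x) = (1/(2π)) √(4 − x²). With x = 1.158:
  4 − x² = 4 − (1.158)² = 4 − 1.340964 = 2.659036.
  √(4 − x²) = 1.630655.
  1/(2π) = 0.159155.
  ρ_sc(1.158) = 0.159155 · 1.630655 = 0.259527.

Rounded to 5 decimal places: ρ_sc(1.158) ≈ 0.25953.


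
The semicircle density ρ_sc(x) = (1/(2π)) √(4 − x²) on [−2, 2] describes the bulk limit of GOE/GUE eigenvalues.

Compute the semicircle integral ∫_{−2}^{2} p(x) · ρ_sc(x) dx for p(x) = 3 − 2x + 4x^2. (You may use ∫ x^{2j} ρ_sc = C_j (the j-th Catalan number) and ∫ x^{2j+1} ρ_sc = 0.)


Write p(x) = Σ a_i x^i, split into monomials and integrate each against ρ_sc separately.
Using ∫ x^{2j} ρ_sc = C_j = (1/(j+1)) C(2j, j) (Catalan numbers) and ∫ x^{2j+1} ρ_sc = 0 (odd monomials vanish by symmetry):
  i = 0 (even): a_0 · C_{0} = 3 · 1 = 3
  i = 1 (odd): ∫ x^1 ρ_sc = 0 (vanishes)
  i = 2 (even): a_2 · C_{1} = 4 · 1 = 4

Summing the contributions: ∫_{−2}^{2} p(x) ρ_sc(x) dx = 3 + 4 = 7.


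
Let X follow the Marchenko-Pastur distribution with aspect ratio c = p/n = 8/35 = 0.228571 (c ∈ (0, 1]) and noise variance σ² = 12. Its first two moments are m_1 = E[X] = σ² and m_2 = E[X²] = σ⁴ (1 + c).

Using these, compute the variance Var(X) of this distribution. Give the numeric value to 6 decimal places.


m_1 = E[X] = σ² = 12, so m_1² = 144.
m_2 = E[X²] = σ⁴ (1 + c) = 144 · (1 + 0.228571) = 144 · 1.228571 = 176.914286.
(Note m_2 − m_1² simplifies to c · σ⁴ = 0.228571 · 144.)

Var(X) = m_2 − m_1² = 176.914286 − 144 = 32.914286.


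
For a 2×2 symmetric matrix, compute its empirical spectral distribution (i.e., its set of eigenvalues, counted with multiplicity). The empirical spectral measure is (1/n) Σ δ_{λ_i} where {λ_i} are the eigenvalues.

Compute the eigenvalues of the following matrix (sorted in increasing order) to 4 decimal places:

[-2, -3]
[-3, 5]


Since M is real symmetric, both eigenvalues are real; they are the roots of det(λI − M) = λ² − (tr M) λ + det M.
tr M = -2 + 5 = 3.
det M = (-2)·5 − (-3)² = -10 − 9 = -19.
Characteristic polynomial: λ² − 3λ − 19 = 0.
Discriminant Δ = (tr M)² − 4·det M = 9 − (-76) = 85; √Δ = 9.219544.
λ = (tr M ± √Δ)/2 = (3 ± 9.219544)/2, giving (tr M − √Δ)/2 = -3.1098 and (tr M + √Δ)/2 = 6.1098.

Eigenvalues sorted in increasing order: [-3.1098, 6.1098].


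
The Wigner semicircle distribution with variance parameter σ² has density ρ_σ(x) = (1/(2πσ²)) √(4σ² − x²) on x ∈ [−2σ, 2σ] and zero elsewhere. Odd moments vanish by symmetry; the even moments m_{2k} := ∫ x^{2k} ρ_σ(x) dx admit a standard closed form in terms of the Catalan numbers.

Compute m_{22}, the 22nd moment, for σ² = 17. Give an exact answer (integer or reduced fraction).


By the scaled semicircle moment identity, m_{2k} = σ^{2k} · C_k with k = 11.
C_11 = (1/(k+1)) · C(2k, k) = (1/12) · C(22, 11) = (1/12) · 705432 = 58786.
σ^{2k} = (σ²)^k = (17)^11 = 34271896307633.

Therefore m_{22} = σ^{22} · C_11 = 34271896307633 · 58786 = 2014707696340513538.


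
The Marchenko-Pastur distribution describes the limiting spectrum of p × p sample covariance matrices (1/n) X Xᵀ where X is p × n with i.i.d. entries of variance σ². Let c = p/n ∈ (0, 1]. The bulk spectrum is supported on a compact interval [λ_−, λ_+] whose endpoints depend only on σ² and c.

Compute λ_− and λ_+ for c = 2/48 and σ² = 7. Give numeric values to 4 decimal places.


c = 2/48 = 0.041667; √c = 0.204124.
λ_− = σ² (1 − √c)² = 7 · (1 − 0.204124)² = 7 · (0.795876)² = 4.433929.
λ_+ = σ² (1 + √c)² = 7 · (1 + 0.204124)² = 7 · (1.204124)² = 10.149405.

Rounded to 4 decimal places: λ_− ≈ 4.4339, λ_+ ≈ 10.1494.


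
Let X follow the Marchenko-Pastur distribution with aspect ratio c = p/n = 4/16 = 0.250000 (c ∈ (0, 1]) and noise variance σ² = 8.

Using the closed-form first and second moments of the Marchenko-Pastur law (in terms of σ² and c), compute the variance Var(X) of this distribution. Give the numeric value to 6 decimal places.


Recall the MP moments m_1 = E[X] = σ² and m_2 = E[X²] = σ⁴ (1 + c).
m_1 = E[X] = σ² = 8, so m_1² = 64.
m_2 = E[X²] = σ⁴ (1 + c) = 64 · (1 + 0.250000) = 64 · 1.250000 = 80.000000.
(Note m_2 − m_1² simplifies to c · σ⁴ = 0.250000 · 64.)

Var(X) = m_2 − m_1² = 80.000000 − 64 = 16.000000.


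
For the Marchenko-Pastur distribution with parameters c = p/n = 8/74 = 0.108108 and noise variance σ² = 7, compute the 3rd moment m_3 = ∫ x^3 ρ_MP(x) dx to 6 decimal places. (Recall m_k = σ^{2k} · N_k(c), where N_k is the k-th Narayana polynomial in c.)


E[X³] = σ⁶ (1 + 3c + c²) (third MP moment). With σ² = 7 (so σ⁶ = 343) and c = 8/74 = 0.108108: E[X³] = 343 · (1 + 3·0.108108 + (0.108108)²) = 343 · 1.336012.

So E[X^3] = 458.252009.


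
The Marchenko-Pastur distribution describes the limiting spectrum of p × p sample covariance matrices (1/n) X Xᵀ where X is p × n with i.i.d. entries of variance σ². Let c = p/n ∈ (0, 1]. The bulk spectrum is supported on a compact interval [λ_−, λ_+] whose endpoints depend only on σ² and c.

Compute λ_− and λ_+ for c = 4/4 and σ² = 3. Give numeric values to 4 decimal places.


c = 4/4 = 1.000000; √c = 1.000000.
λ_− = σ² (1 − √c)² = 3 · (1 − 1.000000)² = 3 · (0.000000)² = 0.000000.
λ_+ = σ² (1 + √c)² = 3 · (1 + 1.000000)² = 3 · (2.000000)² = 12.000000.

Rounded to 4 decimal places: λ_− ≈ 0.0000, λ_+ ≈ 12.0000.


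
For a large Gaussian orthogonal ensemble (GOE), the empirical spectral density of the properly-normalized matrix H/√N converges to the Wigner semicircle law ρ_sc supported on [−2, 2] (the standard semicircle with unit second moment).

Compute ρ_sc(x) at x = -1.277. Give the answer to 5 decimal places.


ρ_sc(x) = (1/(2π)) √(4 − x²). With x = -1.277:
  4 − x² = 4 − (-1.277)² = 4 − 1.630729 = 2.369271.
  √(4 − x²) = 1.539244.
  1/(2π) = 0.159155.
  ρ_sc(-1.277) = 0.159155 · 1.539244 = 0.244978.

Rounded to 5 decimal places: ρ_sc(-1.277) ≈ 0.24498.


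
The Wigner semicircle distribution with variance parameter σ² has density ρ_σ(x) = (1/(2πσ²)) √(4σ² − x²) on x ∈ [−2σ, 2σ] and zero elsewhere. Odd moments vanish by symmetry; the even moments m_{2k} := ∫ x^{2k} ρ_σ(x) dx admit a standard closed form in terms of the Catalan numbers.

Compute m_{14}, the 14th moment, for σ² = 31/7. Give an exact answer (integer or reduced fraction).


By the scaled semicircle moment identity, m_{2k} = σ^{2k} · C_k with k = 7.
C_7 = (1/(k+1)) · C(2k, k) = (1/8) · C(14, 7) = (1/8) · 3432 = 429.
σ^{2k} = (σ²)^k = (31/7)^7 = 27512614111/823543.

Therefore m_{14} = σ^{14} · C_7 = (27512614111/823543) · 429 = 11802911453619/823543.


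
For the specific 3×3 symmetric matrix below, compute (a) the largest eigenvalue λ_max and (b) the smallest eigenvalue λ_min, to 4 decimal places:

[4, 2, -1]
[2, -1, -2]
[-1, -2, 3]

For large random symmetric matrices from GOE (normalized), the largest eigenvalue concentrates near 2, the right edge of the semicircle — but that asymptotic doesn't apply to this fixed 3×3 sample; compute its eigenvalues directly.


Since M is real symmetric, all three eigenvalues are real; they are the roots of det(λI − M) = λ³ − (tr M) λ² + s λ − det M, where s is the sum of the principal 2×2 minors.
tr M = 4 + (-1) + 3 = 6.
s = (4·(-1) − 2²) + (4·3 − (-1)²) + ((-1)·3 − (-2)²) = -8 + 11 + (-7) = -4.
det M (expand along row 1) = 4·(-7) − 2·4 + (-1)·(-5) = -31.
Characteristic polynomial: λ³ − 6λ² − 4λ + 31 = 0.
Substitute λ = y + (tr M)/3 = y + 2.000000 to remove the quadratic term: y³ + p·y + q = 0 with p = s − (tr M)²/3 = -16.000000 and q = −2(tr M)³/27 + (tr M)·s/3 − det M = 7.000000.
Three real roots ⇒ use the trigonometric (Viète) form: r = 2√(−p/3) = 4.618802, φ = arccos(3q/(p·r)) = arccos(-0.284165) = 1.858931 rad.
y_k = r·cos(φ/3 − 2πk/3) for k = 0, 1, 2 gives y = 3.760099, 0.442931, -4.203030.
λ_k = y_k + 2.000000 gives λ = 5.7601, 2.4429, -2.2030 (check: the sum is 6.0000 = tr M).

Hence λ_max = 5.7601 and λ_min = -2.2030.


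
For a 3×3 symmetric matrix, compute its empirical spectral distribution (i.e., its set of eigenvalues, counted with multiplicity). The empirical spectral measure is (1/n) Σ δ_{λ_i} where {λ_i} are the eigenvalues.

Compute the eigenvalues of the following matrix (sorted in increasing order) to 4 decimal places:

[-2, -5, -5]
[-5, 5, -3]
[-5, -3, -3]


Since M is real symmetric, all three eigenvalues are real; they are the roots of det(λI − M) = λ³ − (tr M) λ² + s λ − det M, where s is the sum of the principal 2×2 minors.
tr M = -2 + 5 + (-3) = 0.
s = ((-2)·5 − (-5)²) + ((-2)·(-3) − (-5)²) + (5·(-3) − (-3)²) = -35 + (-19) + (-24) = -78.
det M (expand along row 1) = (-2)·(-24) − (-5)·0 + (-5)·40 = -152.
Characteristic polynomial: λ³ − 78λ + 152 = 0.
Substitute λ = y + (tr M)/3 = y + 0.000000 to remove the quadratic term: y³ + p·y + q = 0 with p = s − (tr M)²/3 = -78.000000 and q = −2(tr M)³/27 + (tr M)·s/3 − det M = 152.000000.
Three real roots ⇒ use the trigonometric (Viète) form: r = 2√(−p/3) = 10.198039, φ = arccos(3q/(p·r)) = arccos(-0.573263) = 2.181278 rad.
y_k = r·cos(φ/3 − 2πk/3) for k = 0, 1, 2 gives y = 7.619057, 2.060947, -9.680004.
λ_k = y_k + 0.000000 gives λ = 7.6191, 2.0609, -9.6800 (check: the sum is 0.0000 = tr M).

Eigenvalues sorted in increasing order: [-9.6800, 2.0609, 7.6191].


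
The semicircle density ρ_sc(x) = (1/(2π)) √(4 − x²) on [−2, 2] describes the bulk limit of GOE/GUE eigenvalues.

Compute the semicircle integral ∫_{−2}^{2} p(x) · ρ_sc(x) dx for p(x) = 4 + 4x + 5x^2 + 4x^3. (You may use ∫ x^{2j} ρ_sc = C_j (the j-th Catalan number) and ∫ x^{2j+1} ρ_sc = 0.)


Write p(x) = Σ a_i x^i, split into monomials and integrate each against ρ_sc separately.
Using ∫ x^{2j} ρ_sc = C_j = (1/(j+1)) C(2j, j) (Catalan numbers) and ∫ x^{2j+1} ρ_sc = 0 (odd monomials vanish by symmetry):
  i = 0 (even): a_0 · C_{0} = 4 · 1 = 4
  i = 1 (odd): ∫ x^1 ρ_sc = 0 (vanishes)
  i = 2 (even): a_2 · C_{1} = 5 · 1 = 5
  i = 3 (odd): ∫ x^3 ρ_sc = 0 (vanishes)

Summing the contributions: ∫_{−2}^{2} p(x) ρ_sc(x) dx = 4 + 5 = 9.


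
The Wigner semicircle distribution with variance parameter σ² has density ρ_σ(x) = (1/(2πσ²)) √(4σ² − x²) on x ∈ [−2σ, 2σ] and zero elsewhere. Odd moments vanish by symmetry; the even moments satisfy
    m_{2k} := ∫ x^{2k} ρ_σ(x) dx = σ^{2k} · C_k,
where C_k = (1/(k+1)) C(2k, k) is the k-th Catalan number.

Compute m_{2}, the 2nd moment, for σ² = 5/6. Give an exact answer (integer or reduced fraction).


By the scaled semicircle moment identity, m_{2k} = σ^{2k} · C_k with k = 1.
C_1 = (1/(k+1)) · C(2k, k) = (1/2) · C(2, 1) = (1/2) · 2 = 1.
σ^{2k} = (σ²)^k = (5/6)^1 = 5/6.

Therefore m_{2} = σ^{2} · C_1 = (5/6) · 1 = 5/6.


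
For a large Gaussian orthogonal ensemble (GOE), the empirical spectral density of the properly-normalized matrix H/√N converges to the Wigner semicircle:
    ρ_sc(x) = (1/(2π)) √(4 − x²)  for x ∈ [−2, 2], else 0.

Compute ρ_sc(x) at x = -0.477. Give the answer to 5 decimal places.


ρ_sc(x) = (1/(2π)) √(4 − x²). With x = -0.477:
  4 − x² = 4 − (-0.477)² = 4 − 0.227529 = 3.772471.
  √(4 − x²) = 1.942285.
  1/(2π) = 0.159155.
  ρ_sc(-0.477) = 0.159155 · 1.942285 = 0.309124.

Rounded to 5 decimal places: ρ_sc(-0.477) ≈ 0.30912.


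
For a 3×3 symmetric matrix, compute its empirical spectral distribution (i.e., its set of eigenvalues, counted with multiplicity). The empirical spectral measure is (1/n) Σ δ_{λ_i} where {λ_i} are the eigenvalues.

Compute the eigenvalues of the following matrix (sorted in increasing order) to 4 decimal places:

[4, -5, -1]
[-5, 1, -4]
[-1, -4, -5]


Since M is real symmetric, all three eigenvalues are real; they are the roots of det(λI − M) = λ³ − (tr M) λ² + s λ − det M, where s is the sum of the principal 2×2 minors.
tr M = 4 + 1 + (-5) = 0.
s = (4·1 − (-5)²) + (4·(-5) − (-1)²) + (1·(-5) − (-4)²) = -21 + (-21) + (-21) = -63.
det M (expand along row 1) = 4·(-21) − (-5)·21 + (-1)·21 = 0.
Characteristic polynomial: λ³ − 63λ = 0.
Substitute λ = y + (tr M)/3 = y + 0.000000 to remove the quadratic term: y³ + p·y + q = 0 with p = s − (tr M)²/3 = -63.000000 and q = −2(tr M)³/27 + (tr M)·s/3 − det M = 0.000000.
Three real roots ⇒ use the trigonometric (Viète) form: r = 2√(−p/3) = 9.165151, φ = arccos(3q/(p·r)) = arccos(0.000000) = 1.570796 rad.
y_k = r·cos(φ/3 − 2πk/3) for k = 0, 1, 2 gives y = 7.937254, 0.000000, -7.937254.
λ_k = y_k + 0.000000 gives λ = 7.9373, 0.0000, -7.9373 (check: the sum is 0.0000 = tr M).

Eigenvalues sorted in increasing order: [-7.9373, 0.0000, 7.9373].


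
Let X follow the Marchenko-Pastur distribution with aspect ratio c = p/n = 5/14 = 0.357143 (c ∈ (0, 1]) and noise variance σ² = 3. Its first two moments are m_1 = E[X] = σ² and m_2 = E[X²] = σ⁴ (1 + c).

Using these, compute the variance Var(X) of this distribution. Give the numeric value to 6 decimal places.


m_1 = E[X] = σ² = 3, so m_1² = 9.
m_2 = E[X²] = σ⁴ (1 + c) = 9 · (1 + 0.357143) = 9 · 1.357143 = 12.214286.
(Note m_2 − m_1² simplifies to c · σ⁴ = 0.357143 · 9.)

Var(X) = m_2 − m_1² = 12.214286 − 9 = 3.214286.


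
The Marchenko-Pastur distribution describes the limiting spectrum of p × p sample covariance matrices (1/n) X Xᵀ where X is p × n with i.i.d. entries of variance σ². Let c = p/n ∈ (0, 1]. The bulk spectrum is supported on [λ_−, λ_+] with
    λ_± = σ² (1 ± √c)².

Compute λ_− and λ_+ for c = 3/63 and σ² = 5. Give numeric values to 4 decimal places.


c = 3/63 = 0.047619; √c = 0.218218.
λ_− = σ² (1 − √c)² = 5 · (1 − 0.218218)² = 5 · (0.781782)² = 3.055916.
λ_+ = σ² (1 + √c)² = 5 · (1 + 0.218218)² = 5 · (1.218218)² = 7.420274.

Rounded to 4 decimal places: λ_− ≈ 3.0559, λ_+ ≈ 7.4203.


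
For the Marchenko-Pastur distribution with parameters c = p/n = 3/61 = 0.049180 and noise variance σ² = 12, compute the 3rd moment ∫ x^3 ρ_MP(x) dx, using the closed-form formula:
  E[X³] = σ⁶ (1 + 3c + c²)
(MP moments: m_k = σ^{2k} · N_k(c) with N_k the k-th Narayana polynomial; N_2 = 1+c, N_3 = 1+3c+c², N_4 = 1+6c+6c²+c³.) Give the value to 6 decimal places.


E[X³] = σ⁶ (1 + 3c + c²) (third MP moment). With σ² = 12 (so σ⁶ = 1728) and c = 3/61 = 0.049180: E[X³] = 1728 · (1 + 3·0.049180 + (0.049180)²) = 1728 · 1.149960.

So E[X^3] = 1987.130341.


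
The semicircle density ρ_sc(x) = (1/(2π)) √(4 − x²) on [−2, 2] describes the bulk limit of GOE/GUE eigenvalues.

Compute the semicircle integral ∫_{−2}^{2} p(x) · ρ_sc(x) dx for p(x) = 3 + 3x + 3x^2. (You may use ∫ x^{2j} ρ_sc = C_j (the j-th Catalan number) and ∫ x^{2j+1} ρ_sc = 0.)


Write p(x) = Σ a_i x^i, split into monomials and integrate each against ρ_sc separately.
Using ∫ x^{2j} ρ_sc = C_j = (1/(j+1)) C(2j, j) (Catalan numbers) and ∫ x^{2j+1} ρ_sc = 0 (odd monomials vanish by symmetry):
  i = 0 (even): a_0 · C_{0} = 3 · 1 = 3
  i = 1 (odd): ∫ x^1 ρ_sc = 0 (vanishes)
  i = 2 (even): a_2 · C_{1} = 3 · 1 = 3

Summing the contributions: ∫_{−2}^{2} p(x) ρ_sc(x) dx = 3 + 3 = 6.
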